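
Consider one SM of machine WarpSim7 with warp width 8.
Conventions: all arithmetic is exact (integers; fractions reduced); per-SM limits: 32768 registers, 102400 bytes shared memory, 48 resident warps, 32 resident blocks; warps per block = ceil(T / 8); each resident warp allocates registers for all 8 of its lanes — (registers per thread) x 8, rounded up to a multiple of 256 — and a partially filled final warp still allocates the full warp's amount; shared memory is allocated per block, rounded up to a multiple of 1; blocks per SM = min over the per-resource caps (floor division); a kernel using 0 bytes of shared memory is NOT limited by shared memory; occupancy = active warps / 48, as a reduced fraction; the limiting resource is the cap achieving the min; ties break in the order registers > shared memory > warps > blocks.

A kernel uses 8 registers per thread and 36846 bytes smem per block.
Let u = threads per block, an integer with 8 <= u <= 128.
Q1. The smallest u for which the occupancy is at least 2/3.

Answer: u = 121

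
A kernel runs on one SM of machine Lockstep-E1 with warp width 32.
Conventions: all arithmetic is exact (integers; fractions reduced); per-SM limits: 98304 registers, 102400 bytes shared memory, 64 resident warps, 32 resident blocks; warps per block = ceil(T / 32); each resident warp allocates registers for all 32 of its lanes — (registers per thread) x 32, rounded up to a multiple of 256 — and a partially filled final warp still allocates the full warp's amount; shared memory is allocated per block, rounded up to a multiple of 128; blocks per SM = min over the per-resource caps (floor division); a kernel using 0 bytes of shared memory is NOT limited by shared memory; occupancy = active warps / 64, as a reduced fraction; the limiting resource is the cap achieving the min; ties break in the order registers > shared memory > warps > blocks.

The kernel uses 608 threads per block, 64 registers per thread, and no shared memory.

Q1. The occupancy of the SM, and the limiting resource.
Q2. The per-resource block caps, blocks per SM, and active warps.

Answer: occupancy 19/32, limited by registers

registers: 2 blocks
shared memory: no limit (kernel uses none)
warps: 3 blocks
blocks: 32 blocks

Answer: 2 blocks, 38 active warps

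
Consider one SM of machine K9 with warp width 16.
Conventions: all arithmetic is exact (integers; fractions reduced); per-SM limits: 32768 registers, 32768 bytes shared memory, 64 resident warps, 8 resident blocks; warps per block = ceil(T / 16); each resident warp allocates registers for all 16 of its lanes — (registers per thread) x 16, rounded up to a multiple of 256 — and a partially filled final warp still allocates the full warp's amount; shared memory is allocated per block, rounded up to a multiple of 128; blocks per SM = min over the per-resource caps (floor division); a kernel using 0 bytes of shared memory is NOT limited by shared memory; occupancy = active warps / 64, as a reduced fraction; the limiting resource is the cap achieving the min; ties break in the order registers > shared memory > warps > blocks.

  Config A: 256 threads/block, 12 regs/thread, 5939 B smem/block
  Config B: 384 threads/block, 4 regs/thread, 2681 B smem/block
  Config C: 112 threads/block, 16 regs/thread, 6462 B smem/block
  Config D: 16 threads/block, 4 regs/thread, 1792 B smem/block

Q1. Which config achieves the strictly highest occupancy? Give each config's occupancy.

occupancies: A 1, B 3/4, C 35/64, D 1/8

Answer: A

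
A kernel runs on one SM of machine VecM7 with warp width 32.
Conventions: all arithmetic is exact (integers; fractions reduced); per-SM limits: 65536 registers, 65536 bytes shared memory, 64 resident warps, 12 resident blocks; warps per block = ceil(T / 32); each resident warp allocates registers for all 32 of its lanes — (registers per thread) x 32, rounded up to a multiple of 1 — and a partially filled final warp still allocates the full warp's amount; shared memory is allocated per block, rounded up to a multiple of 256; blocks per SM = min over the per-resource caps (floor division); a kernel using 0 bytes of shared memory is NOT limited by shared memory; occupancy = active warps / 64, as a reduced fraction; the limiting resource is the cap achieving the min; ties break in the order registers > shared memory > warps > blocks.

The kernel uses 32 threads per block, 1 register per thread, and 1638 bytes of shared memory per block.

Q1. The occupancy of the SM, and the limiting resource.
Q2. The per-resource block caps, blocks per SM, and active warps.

Answer: occupancy 3/16, limited by blocks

registers: 2048 blocks
shared memory: 36 blocks
warps: 64 blocks
blocks: 12 blocks

Answer: 12 blocks, 12 active warps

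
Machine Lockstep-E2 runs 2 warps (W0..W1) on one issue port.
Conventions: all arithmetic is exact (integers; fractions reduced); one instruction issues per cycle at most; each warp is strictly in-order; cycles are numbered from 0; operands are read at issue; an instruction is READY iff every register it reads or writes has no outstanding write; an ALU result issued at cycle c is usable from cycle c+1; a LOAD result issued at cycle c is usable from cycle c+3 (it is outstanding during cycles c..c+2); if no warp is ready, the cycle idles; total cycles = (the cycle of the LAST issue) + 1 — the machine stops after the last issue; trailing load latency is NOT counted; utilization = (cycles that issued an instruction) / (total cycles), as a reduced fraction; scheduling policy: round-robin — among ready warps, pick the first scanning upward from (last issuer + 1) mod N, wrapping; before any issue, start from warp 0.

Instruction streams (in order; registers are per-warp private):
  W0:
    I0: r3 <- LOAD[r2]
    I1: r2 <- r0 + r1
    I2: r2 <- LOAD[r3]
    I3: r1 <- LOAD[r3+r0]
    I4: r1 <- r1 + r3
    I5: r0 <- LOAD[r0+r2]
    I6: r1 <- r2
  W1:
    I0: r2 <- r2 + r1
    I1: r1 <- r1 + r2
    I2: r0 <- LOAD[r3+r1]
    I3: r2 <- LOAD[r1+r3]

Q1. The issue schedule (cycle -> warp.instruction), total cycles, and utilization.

cycle 0: W0.I0
cycle 1: W1.I0
cycle 2: W0.I1
cycle 3: W1.I1
cycle 4: W0.I2
cycle 5: W1.I2
cycle 6: W0.I3
cycle 7: W1.I3
cycle 8: idle
cycle 9: W0.I4
cycle 10: W0.I5
cycle 11: W0.I6

Answer: 12 cycles, utilization 11/12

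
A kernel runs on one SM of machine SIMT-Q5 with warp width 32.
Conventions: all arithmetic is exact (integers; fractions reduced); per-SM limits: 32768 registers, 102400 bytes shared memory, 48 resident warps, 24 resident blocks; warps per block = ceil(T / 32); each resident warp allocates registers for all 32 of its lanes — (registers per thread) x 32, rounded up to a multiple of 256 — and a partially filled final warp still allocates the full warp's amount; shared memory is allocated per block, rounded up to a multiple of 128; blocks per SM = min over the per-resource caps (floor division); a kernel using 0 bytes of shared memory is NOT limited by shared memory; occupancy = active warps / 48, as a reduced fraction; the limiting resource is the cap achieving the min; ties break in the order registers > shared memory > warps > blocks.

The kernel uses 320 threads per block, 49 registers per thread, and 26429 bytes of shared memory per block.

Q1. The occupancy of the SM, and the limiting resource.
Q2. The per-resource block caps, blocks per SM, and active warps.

Answer: occupancy 5/24, limited by registers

registers: 1 block
shared memory: 3 blocks
warps: 4 blocks
blocks: 24 blocks

Answer: 1 block, 10 active warps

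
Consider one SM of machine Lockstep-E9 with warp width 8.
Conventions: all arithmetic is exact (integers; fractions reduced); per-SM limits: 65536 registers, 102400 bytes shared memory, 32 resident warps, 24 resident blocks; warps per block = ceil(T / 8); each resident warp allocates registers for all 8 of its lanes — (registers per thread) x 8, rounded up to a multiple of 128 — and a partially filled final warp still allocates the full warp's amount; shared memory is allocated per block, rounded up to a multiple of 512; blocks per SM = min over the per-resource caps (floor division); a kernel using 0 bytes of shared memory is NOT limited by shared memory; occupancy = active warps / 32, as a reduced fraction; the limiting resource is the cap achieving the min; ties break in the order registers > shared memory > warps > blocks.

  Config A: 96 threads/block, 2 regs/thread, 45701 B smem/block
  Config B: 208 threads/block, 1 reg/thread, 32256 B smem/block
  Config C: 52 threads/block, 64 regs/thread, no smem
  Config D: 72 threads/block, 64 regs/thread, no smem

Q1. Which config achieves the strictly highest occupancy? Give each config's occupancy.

occupancies: A 3/4, B 13/16, C 7/8, D 27/32

Answer: C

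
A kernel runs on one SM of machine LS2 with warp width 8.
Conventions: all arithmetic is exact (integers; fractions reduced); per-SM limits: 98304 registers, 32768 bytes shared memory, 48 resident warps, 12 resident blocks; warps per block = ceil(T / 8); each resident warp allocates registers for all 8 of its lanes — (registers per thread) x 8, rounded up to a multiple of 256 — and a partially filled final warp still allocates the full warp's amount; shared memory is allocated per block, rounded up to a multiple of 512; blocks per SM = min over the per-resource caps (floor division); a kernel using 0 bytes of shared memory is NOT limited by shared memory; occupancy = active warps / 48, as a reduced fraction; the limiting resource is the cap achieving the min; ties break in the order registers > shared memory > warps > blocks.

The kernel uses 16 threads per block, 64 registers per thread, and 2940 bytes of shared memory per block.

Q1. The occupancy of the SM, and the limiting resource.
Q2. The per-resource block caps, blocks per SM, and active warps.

Answer: occupancy 5/12, limited by shared memory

registers: 96 blocks
shared memory: 10 blocks
warps: 24 blocks
blocks: 12 blocks

Answer: 10 blocks, 20 active warps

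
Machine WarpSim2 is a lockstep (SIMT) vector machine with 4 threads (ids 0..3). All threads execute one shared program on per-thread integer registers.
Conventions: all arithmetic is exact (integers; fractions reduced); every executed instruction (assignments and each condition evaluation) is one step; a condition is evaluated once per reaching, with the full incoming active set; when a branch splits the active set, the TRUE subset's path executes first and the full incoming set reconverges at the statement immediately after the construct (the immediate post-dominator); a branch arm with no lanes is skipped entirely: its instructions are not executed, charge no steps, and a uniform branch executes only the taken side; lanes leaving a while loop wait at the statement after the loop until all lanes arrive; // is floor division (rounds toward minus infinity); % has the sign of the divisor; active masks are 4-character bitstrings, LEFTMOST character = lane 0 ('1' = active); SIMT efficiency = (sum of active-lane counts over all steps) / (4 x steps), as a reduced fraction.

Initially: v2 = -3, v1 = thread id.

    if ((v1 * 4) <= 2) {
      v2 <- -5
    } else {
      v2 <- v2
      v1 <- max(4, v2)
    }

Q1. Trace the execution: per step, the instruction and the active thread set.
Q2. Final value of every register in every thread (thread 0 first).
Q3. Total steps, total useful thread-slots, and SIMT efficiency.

step 0: eval ((v1 * 4) <= 2)         1111
step 1: v2 <- -5                     1000
step 2: v2 <- v2                     0111
step 3: v1 <- max(4, v2)             0111

Answer: 4 steps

v2: -5,-3,-3,-3
v1: 0,4,4,4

steps = 4; useful = 11; efficiency = 11/16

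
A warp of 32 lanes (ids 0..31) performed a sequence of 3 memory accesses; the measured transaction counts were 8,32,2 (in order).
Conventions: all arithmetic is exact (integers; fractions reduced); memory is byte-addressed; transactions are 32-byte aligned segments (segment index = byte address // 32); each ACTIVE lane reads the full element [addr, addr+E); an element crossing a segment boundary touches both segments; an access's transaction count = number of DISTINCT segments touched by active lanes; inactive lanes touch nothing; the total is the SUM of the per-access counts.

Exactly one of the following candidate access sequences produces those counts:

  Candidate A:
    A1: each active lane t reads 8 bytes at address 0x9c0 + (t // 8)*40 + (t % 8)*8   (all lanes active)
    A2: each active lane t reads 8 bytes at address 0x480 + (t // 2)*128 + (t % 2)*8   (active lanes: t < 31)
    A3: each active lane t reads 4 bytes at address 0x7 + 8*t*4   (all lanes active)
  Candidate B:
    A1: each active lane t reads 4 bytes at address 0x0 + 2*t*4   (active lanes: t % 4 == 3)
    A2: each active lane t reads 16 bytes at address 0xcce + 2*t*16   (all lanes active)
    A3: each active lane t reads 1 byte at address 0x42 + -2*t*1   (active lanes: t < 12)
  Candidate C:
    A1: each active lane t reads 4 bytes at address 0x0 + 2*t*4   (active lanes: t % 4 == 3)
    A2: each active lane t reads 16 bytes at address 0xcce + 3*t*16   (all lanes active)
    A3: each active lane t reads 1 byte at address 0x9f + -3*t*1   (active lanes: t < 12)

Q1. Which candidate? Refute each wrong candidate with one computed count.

A: A1 gives 6 transactions, not 8
C: A2 gives 48 transactions, not 32
B: all counts match (8,32,2)

Answer: B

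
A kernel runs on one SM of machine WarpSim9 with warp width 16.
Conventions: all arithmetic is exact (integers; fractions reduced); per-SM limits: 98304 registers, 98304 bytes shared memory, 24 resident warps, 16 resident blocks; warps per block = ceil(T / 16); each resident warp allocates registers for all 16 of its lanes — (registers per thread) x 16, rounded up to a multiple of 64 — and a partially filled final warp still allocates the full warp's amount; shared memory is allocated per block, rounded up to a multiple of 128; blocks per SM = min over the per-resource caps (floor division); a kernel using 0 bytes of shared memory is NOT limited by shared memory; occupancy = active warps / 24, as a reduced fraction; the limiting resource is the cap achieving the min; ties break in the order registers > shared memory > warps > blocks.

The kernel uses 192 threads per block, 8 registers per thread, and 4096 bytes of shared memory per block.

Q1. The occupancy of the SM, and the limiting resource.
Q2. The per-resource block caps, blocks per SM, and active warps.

Answer: occupancy 1, limited by warps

registers: 64 blocks
shared memory: 24 blocks
warps: 2 blocks
blocks: 16 blocks

Answer: 2 blocks, 24 active warps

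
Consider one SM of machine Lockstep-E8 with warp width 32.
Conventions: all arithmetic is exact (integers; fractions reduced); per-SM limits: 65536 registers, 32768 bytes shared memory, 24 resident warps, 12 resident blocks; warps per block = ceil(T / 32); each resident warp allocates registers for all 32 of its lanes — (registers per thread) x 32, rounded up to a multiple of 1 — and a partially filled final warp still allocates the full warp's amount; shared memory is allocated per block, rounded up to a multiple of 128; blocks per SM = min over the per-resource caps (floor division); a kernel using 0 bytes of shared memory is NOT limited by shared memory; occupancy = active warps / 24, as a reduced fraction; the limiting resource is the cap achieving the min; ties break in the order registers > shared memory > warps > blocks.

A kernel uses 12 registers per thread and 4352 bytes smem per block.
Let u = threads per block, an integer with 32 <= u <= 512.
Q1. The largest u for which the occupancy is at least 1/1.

Answer: u = 384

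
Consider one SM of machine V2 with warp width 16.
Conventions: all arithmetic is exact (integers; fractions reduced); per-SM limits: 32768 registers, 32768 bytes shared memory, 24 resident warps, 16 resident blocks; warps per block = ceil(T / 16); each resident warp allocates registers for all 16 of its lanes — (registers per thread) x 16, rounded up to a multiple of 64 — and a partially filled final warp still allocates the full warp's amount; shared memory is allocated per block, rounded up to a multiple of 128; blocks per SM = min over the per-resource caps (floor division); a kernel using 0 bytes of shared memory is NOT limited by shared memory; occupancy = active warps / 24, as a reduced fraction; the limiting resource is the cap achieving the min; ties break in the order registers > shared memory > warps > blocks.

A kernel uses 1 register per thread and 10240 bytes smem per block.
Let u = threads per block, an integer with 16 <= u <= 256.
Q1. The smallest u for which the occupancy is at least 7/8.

Answer: u = 97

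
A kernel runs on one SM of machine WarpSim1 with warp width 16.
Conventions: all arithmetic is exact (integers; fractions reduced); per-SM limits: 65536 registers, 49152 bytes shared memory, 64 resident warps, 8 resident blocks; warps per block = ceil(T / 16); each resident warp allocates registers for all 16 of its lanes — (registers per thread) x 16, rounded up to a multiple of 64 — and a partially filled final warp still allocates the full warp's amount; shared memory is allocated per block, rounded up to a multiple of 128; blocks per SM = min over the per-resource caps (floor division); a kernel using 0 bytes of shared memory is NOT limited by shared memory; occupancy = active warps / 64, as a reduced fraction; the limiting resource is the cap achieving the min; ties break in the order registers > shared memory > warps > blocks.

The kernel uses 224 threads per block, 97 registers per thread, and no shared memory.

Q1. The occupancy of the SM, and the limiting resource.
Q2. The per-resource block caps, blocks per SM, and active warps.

Answer: occupancy 7/16, limited by registers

registers: 2 blocks
shared memory: no limit (kernel uses none)
warps: 4 blocks
blocks: 8 blocks

Answer: 2 blocks, 28 active warps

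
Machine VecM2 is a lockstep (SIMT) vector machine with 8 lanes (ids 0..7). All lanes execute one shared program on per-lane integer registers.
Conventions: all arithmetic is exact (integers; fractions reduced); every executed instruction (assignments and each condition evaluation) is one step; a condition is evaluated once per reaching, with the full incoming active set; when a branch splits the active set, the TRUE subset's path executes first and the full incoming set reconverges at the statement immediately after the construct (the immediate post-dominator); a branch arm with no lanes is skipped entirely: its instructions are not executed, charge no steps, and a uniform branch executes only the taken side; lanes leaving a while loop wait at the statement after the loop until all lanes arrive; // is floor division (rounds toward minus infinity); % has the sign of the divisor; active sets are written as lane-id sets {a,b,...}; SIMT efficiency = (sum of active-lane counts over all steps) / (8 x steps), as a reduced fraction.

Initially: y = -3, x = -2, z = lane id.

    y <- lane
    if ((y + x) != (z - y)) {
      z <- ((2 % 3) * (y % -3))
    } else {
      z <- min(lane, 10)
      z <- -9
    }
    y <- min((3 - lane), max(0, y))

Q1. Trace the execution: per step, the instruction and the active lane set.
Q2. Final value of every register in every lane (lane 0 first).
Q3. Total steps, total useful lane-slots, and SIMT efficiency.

step 0: y <- lane                    {0,1,2,3,4,5,6,7}
step 1: eval ((y + x) != (z - y))    {0,1,2,3,4,5,6,7}
step 2: z <- ((2 % 3) * (y % -3))    {0,1,3,4,5,6,7}
step 3: z <- min(lane, 10)           {2}
step 4: z <- -9                      {2}
step 5: y <- min((3 - lane), max(0, y)) {0,1,2,3,4,5,6,7}

Answer: 6 steps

y: 0,1,1,0,-1,-2,-3,-4
x: -2,-2,-2,-2,-2,-2,-2,-2
z: 0,-4,-9,0,-4,-2,0,-4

steps = 6; useful = 33; efficiency = 33/48 = 11/16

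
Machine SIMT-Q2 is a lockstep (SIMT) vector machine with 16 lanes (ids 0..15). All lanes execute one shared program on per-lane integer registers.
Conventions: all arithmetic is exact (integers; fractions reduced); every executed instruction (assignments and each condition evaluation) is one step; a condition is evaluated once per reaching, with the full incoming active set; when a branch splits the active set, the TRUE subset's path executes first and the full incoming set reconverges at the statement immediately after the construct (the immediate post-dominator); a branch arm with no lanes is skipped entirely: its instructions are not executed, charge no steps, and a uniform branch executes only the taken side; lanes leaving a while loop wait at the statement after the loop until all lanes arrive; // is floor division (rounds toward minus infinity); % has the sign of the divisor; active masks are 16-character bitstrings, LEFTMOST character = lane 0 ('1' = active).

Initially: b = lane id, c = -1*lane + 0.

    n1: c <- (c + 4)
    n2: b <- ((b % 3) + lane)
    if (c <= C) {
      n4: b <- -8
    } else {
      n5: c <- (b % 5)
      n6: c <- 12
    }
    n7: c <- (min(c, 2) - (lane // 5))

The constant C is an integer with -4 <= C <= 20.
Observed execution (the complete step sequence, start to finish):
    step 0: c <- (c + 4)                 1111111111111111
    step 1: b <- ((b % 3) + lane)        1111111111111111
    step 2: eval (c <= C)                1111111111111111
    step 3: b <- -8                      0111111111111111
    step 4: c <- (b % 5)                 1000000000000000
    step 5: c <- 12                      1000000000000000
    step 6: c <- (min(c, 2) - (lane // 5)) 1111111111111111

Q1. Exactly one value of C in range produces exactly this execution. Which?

Answer: C = 3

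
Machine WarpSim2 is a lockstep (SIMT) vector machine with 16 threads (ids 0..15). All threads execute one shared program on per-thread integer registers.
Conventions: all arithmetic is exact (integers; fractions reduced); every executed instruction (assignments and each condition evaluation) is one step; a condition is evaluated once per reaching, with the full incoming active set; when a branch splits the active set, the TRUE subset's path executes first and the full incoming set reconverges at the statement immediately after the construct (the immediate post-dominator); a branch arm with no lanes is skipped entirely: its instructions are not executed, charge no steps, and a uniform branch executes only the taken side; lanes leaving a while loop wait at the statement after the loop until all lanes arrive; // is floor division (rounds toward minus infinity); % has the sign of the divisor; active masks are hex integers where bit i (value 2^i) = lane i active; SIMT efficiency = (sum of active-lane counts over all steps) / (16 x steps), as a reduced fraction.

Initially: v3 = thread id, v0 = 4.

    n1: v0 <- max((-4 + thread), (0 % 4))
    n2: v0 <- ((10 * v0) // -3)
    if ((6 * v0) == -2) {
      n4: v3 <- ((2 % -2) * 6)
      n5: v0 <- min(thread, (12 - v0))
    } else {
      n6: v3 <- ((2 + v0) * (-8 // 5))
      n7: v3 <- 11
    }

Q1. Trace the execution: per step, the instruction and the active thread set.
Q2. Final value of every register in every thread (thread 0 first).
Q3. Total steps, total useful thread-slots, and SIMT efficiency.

step 0: v0 <- max((-4 + thread), (0 % 4)) 0xffff
step 1: v0 <- ((10 * v0) // -3)      0xffff
step 2: eval ((6 * v0) == -2)        0xffff
step 3: v3 <- ((2 + v0) * (-8 // 5)) 0xffff
step 4: v3 <- 11                     0xffff

Answer: 5 steps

v3: 11,11,11,11,11,11,11,11,11,11,11,11,11,11,11,11
v0: 0,0,0,0,0,-4,-7,-10,-14,-17,-20,-24,-27,-30,-34,-37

steps = 5; useful = 80; efficiency = 80/80 = 1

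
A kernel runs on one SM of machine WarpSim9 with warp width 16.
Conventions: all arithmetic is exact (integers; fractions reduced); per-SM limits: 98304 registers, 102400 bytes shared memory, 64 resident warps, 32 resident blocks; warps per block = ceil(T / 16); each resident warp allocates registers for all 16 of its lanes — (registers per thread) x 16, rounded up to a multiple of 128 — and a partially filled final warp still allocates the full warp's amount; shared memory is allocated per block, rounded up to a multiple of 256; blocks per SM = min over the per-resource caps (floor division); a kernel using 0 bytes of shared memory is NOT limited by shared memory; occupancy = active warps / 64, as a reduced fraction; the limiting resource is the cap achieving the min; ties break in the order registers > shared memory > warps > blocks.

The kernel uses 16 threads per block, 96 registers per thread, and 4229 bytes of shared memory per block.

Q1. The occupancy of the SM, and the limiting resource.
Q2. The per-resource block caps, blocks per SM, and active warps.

Answer: occupancy 23/64, limited by shared memory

registers: 64 blocks
shared memory: 23 blocks
warps: 64 blocks
blocks: 32 blocks

Answer: 23 blocks, 23 active warps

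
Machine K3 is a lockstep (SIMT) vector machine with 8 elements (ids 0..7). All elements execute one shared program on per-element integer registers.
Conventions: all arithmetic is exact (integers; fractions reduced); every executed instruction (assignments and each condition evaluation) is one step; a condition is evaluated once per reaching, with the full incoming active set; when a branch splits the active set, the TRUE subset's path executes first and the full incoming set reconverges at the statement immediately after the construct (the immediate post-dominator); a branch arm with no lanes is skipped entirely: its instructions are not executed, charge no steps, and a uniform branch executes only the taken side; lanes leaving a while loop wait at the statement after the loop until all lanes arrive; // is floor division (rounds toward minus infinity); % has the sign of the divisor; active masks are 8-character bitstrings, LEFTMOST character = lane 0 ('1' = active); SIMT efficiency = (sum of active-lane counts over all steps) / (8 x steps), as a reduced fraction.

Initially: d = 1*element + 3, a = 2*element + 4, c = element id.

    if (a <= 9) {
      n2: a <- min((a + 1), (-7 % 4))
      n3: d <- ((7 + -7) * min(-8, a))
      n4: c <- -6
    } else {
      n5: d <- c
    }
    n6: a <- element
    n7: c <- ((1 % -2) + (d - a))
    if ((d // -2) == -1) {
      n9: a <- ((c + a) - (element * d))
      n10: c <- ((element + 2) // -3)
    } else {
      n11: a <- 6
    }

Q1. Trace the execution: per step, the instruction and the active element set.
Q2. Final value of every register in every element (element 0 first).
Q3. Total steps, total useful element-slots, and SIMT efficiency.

step 0: eval (a <= 9)                11111111
step 1: a <- min((a + 1), (-7 % 4))  11100000
step 2: d <- ((7 + -7) * min(-8, a)) 11100000
step 3: c <- -6                      11100000
step 4: d <- c                       00011111
step 5: a <- element                 11111111
step 6: c <- ((1 % -2) + (d - a))    11111111
step 7: eval ((d // -2) == -1)       11111111
step 8: a <- 6                       11111111

Answer: 9 steps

d: 0,0,0,3,4,5,6,7
a: 6,6,6,6,6,6,6,6
c: -1,-2,-3,-1,-1,-1,-1,-1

steps = 9; useful = 54; efficiency = 54/72 = 3/4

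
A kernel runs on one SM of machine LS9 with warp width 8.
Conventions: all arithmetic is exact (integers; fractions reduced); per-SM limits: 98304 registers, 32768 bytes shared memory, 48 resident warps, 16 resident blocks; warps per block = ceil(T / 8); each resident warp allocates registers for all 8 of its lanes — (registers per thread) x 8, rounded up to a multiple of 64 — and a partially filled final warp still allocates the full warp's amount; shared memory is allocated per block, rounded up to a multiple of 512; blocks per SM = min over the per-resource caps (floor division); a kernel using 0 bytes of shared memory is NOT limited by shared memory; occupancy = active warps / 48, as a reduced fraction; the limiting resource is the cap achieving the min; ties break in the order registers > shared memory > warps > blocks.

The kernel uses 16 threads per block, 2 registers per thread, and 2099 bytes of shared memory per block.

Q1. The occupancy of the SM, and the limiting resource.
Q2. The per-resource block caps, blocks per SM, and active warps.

Answer: occupancy 1/2, limited by shared memory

registers: 768 blocks
shared memory: 12 blocks
warps: 24 blocks
blocks: 16 blocks

Answer: 12 blocks, 24 active warps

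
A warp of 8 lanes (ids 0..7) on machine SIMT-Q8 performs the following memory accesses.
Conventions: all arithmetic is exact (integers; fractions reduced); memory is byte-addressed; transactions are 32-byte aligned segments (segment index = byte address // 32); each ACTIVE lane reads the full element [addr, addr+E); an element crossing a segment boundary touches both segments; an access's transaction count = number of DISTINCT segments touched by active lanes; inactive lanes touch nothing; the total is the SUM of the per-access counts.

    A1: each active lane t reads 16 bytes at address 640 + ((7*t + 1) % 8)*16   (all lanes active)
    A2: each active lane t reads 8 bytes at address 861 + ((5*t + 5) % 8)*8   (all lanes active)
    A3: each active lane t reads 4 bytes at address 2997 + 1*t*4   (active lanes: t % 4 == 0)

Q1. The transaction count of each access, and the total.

A1: 4 transactions
A2: 3 transactions
A3: 2 transactions

Answer: 4,3,2; total 9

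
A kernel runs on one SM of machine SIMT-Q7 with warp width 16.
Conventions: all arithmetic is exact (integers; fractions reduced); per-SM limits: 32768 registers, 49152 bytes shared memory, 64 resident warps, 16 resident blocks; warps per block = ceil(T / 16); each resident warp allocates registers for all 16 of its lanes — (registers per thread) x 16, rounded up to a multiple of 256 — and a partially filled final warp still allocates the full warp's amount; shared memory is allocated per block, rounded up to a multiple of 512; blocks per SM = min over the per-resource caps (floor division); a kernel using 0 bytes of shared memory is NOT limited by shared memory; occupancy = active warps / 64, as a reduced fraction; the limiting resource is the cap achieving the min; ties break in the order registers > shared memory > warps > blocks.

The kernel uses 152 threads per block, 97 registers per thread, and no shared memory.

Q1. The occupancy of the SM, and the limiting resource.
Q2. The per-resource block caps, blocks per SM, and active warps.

Answer: occupancy 5/32, limited by registers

registers: 1 block
shared memory: no limit (kernel uses none)
warps: 6 blocks
blocks: 16 blocks

Answer: 1 block, 10 active warps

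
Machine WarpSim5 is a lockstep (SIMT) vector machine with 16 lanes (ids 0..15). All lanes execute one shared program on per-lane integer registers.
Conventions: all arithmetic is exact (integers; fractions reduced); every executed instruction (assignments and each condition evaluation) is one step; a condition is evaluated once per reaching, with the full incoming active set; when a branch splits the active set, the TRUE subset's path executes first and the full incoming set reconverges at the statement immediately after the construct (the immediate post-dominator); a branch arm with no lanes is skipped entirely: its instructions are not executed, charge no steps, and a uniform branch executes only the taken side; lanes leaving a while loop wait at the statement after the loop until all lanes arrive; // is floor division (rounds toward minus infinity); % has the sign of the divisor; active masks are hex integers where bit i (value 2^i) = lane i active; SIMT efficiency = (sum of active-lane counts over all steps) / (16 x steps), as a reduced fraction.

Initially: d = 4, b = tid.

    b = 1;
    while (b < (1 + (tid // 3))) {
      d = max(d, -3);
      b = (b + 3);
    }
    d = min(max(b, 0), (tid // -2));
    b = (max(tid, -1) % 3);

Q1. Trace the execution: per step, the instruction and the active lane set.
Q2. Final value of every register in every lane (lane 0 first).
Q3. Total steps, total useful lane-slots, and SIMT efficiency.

step 0: b <- 1                       0xffff
step 1: eval (b < (1 + (tid // 3)))  0xffff
step 2: d <- max(d, -3)              0xfff8
step 3: b <- (b + 3)                 0xfff8
step 4: eval (b < (1 + (tid // 3)))  0xfff8
step 5: d <- max(d, -3)              0xf000
step 6: b <- (b + 3)                 0xf000
step 7: eval (b < (1 + (tid // 3)))  0xf000
step 8: d <- min(max(b, 0), (tid // -2)) 0xffff
step 9: b <- (max(tid, -1) % 3)      0xffff

Answer: 10 steps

d: 0,-1,-1,-2,-2,-3,-3,-4,-4,-5,-5,-6,-6,-7,-7,-8
b: 0,1,2,0,1,2,0,1,2,0,1,2,0,1,2,0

steps = 10; useful = 115; efficiency = 115/160 = 23/32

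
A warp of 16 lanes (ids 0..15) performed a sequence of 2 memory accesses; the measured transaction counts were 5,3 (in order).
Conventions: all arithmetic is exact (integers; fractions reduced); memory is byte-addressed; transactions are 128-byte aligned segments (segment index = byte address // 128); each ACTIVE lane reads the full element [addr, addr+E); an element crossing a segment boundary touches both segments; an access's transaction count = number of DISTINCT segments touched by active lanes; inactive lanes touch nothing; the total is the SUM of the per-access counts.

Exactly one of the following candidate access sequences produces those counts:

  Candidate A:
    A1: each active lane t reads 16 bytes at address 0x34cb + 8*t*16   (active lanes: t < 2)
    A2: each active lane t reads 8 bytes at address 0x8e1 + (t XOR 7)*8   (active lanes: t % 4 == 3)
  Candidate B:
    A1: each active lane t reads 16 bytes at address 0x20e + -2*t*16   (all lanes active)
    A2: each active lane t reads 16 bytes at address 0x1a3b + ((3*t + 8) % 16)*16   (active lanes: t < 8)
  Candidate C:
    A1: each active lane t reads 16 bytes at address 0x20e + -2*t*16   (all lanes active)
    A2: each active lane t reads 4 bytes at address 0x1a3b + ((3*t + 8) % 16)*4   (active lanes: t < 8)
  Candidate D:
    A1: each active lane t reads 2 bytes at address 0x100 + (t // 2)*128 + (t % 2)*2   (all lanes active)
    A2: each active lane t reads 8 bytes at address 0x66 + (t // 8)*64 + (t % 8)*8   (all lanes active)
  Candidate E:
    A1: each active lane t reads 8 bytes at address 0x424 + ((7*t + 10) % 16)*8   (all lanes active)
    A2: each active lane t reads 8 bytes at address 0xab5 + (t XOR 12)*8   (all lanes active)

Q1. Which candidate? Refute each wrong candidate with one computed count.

A: A1 gives 2 transactions, not 5
C: A2 gives 1 transaction, not 3
D: A1 gives 8 transactions, not 5
E: A1 gives 2 transactions, not 5
B: all counts match (5,3)

Answer: B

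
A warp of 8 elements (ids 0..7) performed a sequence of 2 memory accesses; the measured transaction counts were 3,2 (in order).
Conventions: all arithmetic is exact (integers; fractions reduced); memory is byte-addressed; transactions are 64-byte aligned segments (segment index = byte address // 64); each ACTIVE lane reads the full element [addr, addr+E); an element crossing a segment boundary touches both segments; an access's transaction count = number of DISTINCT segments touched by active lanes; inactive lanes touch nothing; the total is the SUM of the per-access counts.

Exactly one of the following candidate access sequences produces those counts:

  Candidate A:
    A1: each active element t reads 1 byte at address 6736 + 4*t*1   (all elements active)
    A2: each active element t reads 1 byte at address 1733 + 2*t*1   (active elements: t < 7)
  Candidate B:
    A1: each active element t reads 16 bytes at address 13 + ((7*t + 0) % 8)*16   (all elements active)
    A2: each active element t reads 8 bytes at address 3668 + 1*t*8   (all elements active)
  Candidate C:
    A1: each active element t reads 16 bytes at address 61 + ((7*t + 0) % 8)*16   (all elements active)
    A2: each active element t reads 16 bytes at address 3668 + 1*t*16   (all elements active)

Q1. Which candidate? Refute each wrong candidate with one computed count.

A: A1 gives 1 transaction, not 3
C: A2 gives 3 transactions, not 2
B: all counts match (3,2)

Answer: B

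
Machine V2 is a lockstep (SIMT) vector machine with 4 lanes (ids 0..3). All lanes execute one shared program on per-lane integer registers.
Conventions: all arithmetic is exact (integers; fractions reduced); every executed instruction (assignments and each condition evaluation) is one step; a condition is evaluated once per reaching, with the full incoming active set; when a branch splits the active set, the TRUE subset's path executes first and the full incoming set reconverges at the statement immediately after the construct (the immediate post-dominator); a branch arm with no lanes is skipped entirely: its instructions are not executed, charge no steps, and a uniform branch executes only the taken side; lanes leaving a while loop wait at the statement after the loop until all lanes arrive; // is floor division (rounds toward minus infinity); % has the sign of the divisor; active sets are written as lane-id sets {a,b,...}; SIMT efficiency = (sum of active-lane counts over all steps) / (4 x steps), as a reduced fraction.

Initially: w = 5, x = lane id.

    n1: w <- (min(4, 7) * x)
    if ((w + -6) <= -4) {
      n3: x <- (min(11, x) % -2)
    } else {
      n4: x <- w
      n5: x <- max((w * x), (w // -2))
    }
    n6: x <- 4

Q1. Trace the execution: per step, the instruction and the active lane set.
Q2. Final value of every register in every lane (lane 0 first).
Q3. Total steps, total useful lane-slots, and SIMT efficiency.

step 0: w <- (min(4, 7) * x)         {0,1,2,3}
step 1: eval ((w + -6) <= -4)        {0,1,2,3}
step 2: x <- (min(11, x) % -2)       {0}
step 3: x <- w                       {1,2,3}
step 4: x <- max((w * x), (w // -2)) {1,2,3}
step 5: x <- 4                       {0,1,2,3}

Answer: 6 steps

w: 0,4,8,12
x: 4,4,4,4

steps = 6; useful = 19; efficiency = 19/24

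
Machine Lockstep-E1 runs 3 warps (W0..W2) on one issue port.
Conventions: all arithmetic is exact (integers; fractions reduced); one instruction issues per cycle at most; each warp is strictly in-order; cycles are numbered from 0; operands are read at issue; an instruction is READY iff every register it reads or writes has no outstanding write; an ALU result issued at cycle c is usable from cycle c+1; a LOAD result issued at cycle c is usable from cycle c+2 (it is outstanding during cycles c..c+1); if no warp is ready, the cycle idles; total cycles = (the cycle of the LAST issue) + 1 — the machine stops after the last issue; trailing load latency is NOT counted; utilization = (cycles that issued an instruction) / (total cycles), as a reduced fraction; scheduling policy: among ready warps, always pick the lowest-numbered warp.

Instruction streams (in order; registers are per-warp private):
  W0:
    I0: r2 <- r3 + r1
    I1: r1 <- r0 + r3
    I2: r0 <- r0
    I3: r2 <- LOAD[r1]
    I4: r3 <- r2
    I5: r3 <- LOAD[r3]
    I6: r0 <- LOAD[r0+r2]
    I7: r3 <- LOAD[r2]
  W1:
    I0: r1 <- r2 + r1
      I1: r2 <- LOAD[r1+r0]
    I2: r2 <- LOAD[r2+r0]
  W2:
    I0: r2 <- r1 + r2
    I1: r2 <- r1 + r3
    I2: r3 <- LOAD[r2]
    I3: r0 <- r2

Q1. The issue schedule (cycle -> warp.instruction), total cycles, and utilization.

cycle 0: W0.I0
cycle 1: W0.I1
cycle 2: W0.I2
cycle 3: W0.I3
cycle 4: W1.I0
cycle 5: W0.I4
cycle 6: W0.I5
cycle 7: W0.I6
cycle 8: W0.I7
cycle 9: W1.I1
cycle 10: W2.I0
cycle 11: W1.I2
cycle 12: W2.I1
cycle 13: W2.I2
cycle 14: W2.I3

Answer: 15 cycles, utilization 1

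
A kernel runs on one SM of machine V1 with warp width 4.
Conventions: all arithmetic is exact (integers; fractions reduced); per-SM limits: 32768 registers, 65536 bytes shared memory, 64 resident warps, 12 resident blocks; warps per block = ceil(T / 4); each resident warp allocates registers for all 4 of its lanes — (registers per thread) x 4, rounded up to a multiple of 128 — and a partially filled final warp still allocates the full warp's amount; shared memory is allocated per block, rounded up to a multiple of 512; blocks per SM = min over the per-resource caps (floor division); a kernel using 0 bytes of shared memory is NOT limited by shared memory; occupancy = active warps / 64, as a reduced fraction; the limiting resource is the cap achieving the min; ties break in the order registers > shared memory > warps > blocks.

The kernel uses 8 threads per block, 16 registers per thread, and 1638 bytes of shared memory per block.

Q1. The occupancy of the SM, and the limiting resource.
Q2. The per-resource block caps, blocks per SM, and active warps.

Answer: occupancy 3/8, limited by blocks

registers: 128 blocks
shared memory: 32 blocks
warps: 32 blocks
blocks: 12 blocks

Answer: 12 blocks, 24 active warps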